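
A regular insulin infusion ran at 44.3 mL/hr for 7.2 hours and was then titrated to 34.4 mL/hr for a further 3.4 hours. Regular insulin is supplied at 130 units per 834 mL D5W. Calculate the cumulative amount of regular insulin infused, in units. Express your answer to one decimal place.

Concentration = 130 units ÷ 834 mL = 0.1558753 units/mL
Stage 1: 44.3 mL/hr × 7.2 hr = 318.96 mL → 318.96 mL × 0.1558753 units/mL = 49.71799 units
Stage 2: 34.4 mL/hr × 3.4 hr = 116.96 mL → 116.96 mL × 0.1558753 units/mL = 18.23118 units
Total = 49.71799 + 18.23118 = 67.94916 units

67.9 units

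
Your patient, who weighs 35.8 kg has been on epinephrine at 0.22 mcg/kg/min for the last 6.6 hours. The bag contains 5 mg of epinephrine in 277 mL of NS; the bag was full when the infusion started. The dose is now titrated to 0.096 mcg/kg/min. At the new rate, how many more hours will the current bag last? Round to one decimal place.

9.1 hours

Initial rate:
Dose = 0.22 mcg/kg/min × 35.8 kg = 7.876 mcg/min
7.876 mcg/min × 60 min/hr = 472.56 mcg/hr
Concentration = 5 mg ÷ 277 mL = 0.01805054 mg/mL = 18.05054 mcg/mL
Rate = 472.56 mcg/hr ÷ 18.05054 mcg/mL = 26.17982 mL/hr
Volume infused so far = 26.17982 mL/hr × 6.6 hr = 172.7868 mL
Volume remaining = 277 − 172.7868 = 104.2132 mL
New rate:
Dose = 0.096 mcg/kg/min × 35.8 kg = 3.4368 mcg/min
3.4368 mcg/min × 60 min/hr = 206.208 mcg/hr
Rate = 206.208 mcg/hr ÷ 18.05054 mcg/mL = 11.42392 mL/hr
Time remaining = 104.2132 mL ÷ 11.42392 mL/hr = 9.122362 hr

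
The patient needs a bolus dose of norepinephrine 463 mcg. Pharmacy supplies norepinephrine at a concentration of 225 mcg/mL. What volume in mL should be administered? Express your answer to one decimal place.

2.1 mL

Volume = 463 mcg ÷ 225 mcg/mL = 2.057778 mL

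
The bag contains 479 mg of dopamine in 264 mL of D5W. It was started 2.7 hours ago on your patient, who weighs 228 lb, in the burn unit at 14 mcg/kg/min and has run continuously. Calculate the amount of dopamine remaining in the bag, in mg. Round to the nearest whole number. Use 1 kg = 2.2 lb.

244 mg

Weight = 228 lb ÷ 2.2 lb/kg = 103.6364 kg
Dose = 14 mcg/kg/min × 103.6364 kg = 1450.909 mcg/min
1450.909 mcg/min × 60 min/hr = 87054.55 mcg/hr
Concentration = 479 mg ÷ 264 mL = 1.814394 mg/mL = 1814.394 mcg/mL
Rate = 87054.55 mcg/hr ÷ 1814.394 mcg/mL = 47.97996 mL/hr
Volume infused = 47.97996 mL/hr × 2.7 hr = 129.5459 mL
Volume remaining = 264 − 129.5459 = 134.4541 mL
Drug remaining = 134.4541 mL × 1814.394 mcg/mL = 243952.7 mcg = 243.9527 mg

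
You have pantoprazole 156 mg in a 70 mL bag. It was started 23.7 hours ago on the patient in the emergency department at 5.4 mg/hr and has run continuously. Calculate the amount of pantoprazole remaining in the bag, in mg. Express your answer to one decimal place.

28.0 mg

Concentration = 156 mg ÷ 70 mL = 2.228571 mg/mL
Rate = 5.4 mg/hr ÷ 2.228571 mg/mL = 2.423077 mL/hr
Volume infused = 2.423077 mL/hr × 23.7 hr = 57.42692 mL
Volume remaining = 70 − 57.42692 = 12.57308 mL
Drug remaining = 12.57308 mL × 2.228571 mg/mL = 28.02 mg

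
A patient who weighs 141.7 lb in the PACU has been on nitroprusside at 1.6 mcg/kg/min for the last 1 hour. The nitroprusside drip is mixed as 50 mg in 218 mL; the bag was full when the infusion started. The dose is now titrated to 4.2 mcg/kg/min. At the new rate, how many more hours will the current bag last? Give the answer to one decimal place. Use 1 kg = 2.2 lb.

2.7 hours

Initial rate:
Weight = 141.7 lb ÷ 2.2 lb/kg = 64.40909 kg
Dose = 1.6 mcg/kg/min × 64.40909 kg = 103.0545 mcg/min
103.0545 mcg/min × 60 min/hr = 6183.273 mcg/hr
Concentration = 50 mg ÷ 218 mL = 0.2293578 mg/mL = 229.3578 mcg/mL
Rate = 6183.273 mcg/hr ÷ 229.3578 mcg/mL = 26.95907 mL/hr
Volume infused so far = 26.95907 mL/hr × 1 hr = 26.95907 mL
Volume remaining = 218 − 26.95907 = 191.0409 mL
New rate:
Dose = 4.2 mcg/kg/min × 64.40909 kg = 270.5182 mcg/min
270.5182 mcg/min × 60 min/hr = 16231.09 mcg/hr
Rate = 16231.09 mcg/hr ÷ 229.3578 mcg/mL = 70.76756 mL/hr
Time remaining = 191.0409 mL ÷ 70.76756 mL/hr = 2.699555 hr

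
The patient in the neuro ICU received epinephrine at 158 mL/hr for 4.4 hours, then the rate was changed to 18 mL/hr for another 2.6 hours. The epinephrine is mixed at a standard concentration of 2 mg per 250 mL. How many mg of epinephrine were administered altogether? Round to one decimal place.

Concentration = 2 mg ÷ 250 mL = 0.008 mg/mL
Stage 1: 158 mL/hr × 4.4 hr = 695.2 mL → 695.2 mL × 0.008 mg/mL = 5.5616 mg
Stage 2: 18 mL/hr × 2.6 hr = 46.8 mL → 46.8 mL × 0.008 mg/mL = 0.3744 mg
Total = 5.5616 + 0.3744 = 5.936 mg

5.9 mg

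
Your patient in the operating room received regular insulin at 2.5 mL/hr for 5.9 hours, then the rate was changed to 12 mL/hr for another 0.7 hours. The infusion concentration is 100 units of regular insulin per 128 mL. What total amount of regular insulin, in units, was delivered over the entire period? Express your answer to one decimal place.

Concentration = 100 units ÷ 128 mL = 0.78125 units/mL
Stage 1: 2.5 mL/hr × 5.9 hr = 14.75 mL → 14.75 mL × 0.78125 units/mL = 11.52344 units
Stage 2: 12 mL/hr × 0.7 hr = 8.4 mL → 8.4 mL × 0.78125 units/mL = 6.5625 units
Total = 11.52344 + 6.5625 = 18.08594 units

18.1 units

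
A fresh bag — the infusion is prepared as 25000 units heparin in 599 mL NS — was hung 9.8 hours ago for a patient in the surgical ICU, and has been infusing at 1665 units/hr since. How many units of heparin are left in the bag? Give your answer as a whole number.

Concentration = 25000 units ÷ 599 mL = 41.73623 units/mL
Rate = 1665 units/hr ÷ 41.73623 units/mL = 39.8934 mL/hr
Volume infused = 39.8934 mL/hr × 9.8 hr = 390.9553 mL
Volume remaining = 599 − 390.9553 = 208.0447 mL
Drug remaining = 208.0447 mL × 41.73623 units/mL = 8683 units

8683 units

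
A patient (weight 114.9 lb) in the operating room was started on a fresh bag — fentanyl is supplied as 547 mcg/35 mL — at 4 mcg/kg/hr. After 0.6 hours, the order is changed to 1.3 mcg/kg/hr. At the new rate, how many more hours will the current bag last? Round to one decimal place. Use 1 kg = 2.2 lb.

Initial rate:
Weight = 114.9 lb ÷ 2.2 lb/kg = 52.22727 kg
Dose = 4 mcg/kg/hr × 52.22727 kg = 208.9091 mcg/hr
Concentration = 547 mcg ÷ 35 mL = 15.62857 mcg/mL
Rate = 208.9091 mcg/hr ÷ 15.62857 mcg/mL = 13.36713 mL/hr
Volume infused so far = 13.36713 mL/hr × 0.6 hr = 8.020276 mL
Volume remaining = 35 − 8.020276 = 26.97972 mL
New rate:
Dose = 1.3 mcg/kg/hr × 52.22727 kg = 67.89545 mcg/hr
Rate = 67.89545 mcg/hr ÷ 15.62857 mcg/mL = 4.344316 mL/hr
Time remaining = 26.97972 mL ÷ 4.344316 mL/hr = 6.21035 hr

6.2 hours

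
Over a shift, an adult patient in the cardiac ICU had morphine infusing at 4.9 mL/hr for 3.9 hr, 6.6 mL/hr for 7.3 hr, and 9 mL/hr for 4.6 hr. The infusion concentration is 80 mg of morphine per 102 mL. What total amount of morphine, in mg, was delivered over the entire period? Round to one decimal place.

85.2 mg

Concentration = 80 mg ÷ 102 mL = 0.7843137 mg/mL
Stage 1: 4.9 mL/hr × 3.9 hr = 19.11 mL → 19.11 mL × 0.7843137 mg/mL = 14.98824 mg
Stage 2: 6.6 mL/hr × 7.3 hr = 48.18 mL → 48.18 mL × 0.7843137 mg/mL = 37.78824 mg
Stage 3: 9 mL/hr × 4.6 hr = 41.4 mL → 41.4 mL × 0.7843137 mg/mL = 32.47059 mg
Total = 14.98824 + 37.78824 + 32.47059 = 85.24706 mg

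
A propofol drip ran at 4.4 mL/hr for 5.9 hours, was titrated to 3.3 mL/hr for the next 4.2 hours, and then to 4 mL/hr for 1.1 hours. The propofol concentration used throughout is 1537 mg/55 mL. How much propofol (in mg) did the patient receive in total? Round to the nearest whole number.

Concentration = 1537 mg ÷ 55 mL = 27.94545 mg/mL
Stage 1: 4.4 mL/hr × 5.9 hr = 25.96 mL → 25.96 mL × 27.94545 mg/mL = 725.464 mg
Stage 2: 3.3 mL/hr × 4.2 hr = 13.86 mL → 13.86 mL × 27.94545 mg/mL = 387.324 mg
Stage 3: 4 mL/hr × 1.1 hr = 4.4 mL → 4.4 mL × 27.94545 mg/mL = 122.96 mg
Total = 725.464 + 387.324 + 122.96 = 1235.748 mg

1236 mg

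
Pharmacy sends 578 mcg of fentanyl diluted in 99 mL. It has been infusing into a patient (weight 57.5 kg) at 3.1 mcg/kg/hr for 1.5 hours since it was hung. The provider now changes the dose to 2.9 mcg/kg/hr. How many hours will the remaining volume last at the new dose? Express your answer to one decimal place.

Initial rate:
Dose = 3.1 mcg/kg/hr × 57.5 kg = 178.25 mcg/hr
Concentration = 578 mcg ÷ 99 mL = 5.838384 mcg/mL
Rate = 178.25 mcg/hr ÷ 5.838384 mcg/mL = 30.53071 mL/hr
Volume infused so far = 30.53071 mL/hr × 1.5 hr = 45.79606 mL
Volume remaining = 99 − 45.79606 = 53.20394 mL
New rate:
Dose = 2.9 mcg/kg/hr × 57.5 kg = 166.75 mcg/hr
Rate = 166.75 mcg/hr ÷ 5.838384 mcg/mL = 28.56099 mL/hr
Time remaining = 53.20394 mL ÷ 28.56099 mL/hr = 1.862819 hr

1.9 hours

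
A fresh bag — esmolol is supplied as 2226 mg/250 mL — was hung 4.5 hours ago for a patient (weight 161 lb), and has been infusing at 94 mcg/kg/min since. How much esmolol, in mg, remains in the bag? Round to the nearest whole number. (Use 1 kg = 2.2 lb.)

369 mg

Weight = 161 lb ÷ 2.2 lb/kg = 73.18182 kg
Dose = 94 mcg/kg/min × 73.18182 kg = 6879.091 mcg/min
6879.091 mcg/min × 60 min/hr = 412745.5 mcg/hr
Concentration = 2226 mg ÷ 250 mL = 8.904 mg/mL = 8904 mcg/mL
Rate = 412745.5 mcg/hr ÷ 8904 mcg/mL = 46.35506 mL/hr
Volume infused = 46.35506 mL/hr × 4.5 hr = 208.5978 mL
Volume remaining = 250 − 208.5978 = 41.40223 mL
Drug remaining = 41.40223 mL × 8904 mcg/mL = 368645.5 mcg = 368.6455 mg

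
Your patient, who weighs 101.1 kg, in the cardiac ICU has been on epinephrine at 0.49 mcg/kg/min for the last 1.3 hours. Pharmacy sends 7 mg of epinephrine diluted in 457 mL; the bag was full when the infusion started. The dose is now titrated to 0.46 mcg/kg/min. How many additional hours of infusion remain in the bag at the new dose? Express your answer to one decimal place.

Initial rate:
Dose = 0.49 mcg/kg/min × 101.1 kg = 49.539 mcg/min
49.539 mcg/min × 60 min/hr = 2972.34 mcg/hr
Concentration = 7 mg ÷ 457 mL = 0.01531729 mg/mL = 15.31729 mcg/mL
Rate = 2972.34 mcg/hr ÷ 15.31729 mcg/mL = 194.0513 mL/hr
Volume infused so far = 194.0513 mL/hr × 1.3 hr = 252.2667 mL
Volume remaining = 457 − 252.2667 = 204.7333 mL
New rate:
Dose = 0.46 mcg/kg/min × 101.1 kg = 46.506 mcg/min
46.506 mcg/min × 60 min/hr = 2790.36 mcg/hr
Rate = 2790.36 mcg/hr ÷ 15.31729 mcg/mL = 182.1706 mL/hr
Time remaining = 204.7333 mL ÷ 182.1706 mL/hr = 1.123854 hr

1.1 hours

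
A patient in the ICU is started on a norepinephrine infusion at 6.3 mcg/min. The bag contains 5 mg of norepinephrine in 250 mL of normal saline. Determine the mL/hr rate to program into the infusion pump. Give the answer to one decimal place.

6.3 mcg/min × 60 min/hr = 378 mcg/hr
Concentration = 5 mg ÷ 250 mL = 0.02 mg/mL = 20 mcg/mL
Rate = 378 mcg/hr ÷ 20 mcg/mL = 18.9 mL/hr

18.9 mL/hr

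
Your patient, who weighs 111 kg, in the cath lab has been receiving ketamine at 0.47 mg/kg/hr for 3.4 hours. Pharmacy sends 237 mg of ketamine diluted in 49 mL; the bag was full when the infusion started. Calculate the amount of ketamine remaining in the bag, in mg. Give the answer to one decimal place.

Dose = 0.47 mg/kg/hr × 111 kg = 52.17 mg/hr
Concentration = 237 mg ÷ 49 mL = 4.836735 mg/mL
Rate = 52.17 mg/hr ÷ 4.836735 mg/mL = 10.7862 mL/hr
Volume infused = 10.7862 mL/hr × 3.4 hr = 36.67309 mL
Volume remaining = 49 − 36.67309 = 12.32691 mL
Drug remaining = 12.32691 mL × 4.836735 mg/mL = 59.622 mg

59.6 mg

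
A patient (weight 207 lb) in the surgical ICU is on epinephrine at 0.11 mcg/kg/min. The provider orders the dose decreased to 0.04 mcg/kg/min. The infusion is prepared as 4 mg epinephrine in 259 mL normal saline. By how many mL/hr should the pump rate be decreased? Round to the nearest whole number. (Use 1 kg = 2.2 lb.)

26 mL/hr

At the current dose:
Weight = 207 lb ÷ 2.2 lb/kg = 94.09091 kg
Dose = 0.11 mcg/kg/min × 94.09091 kg = 10.35 mcg/min
10.35 mcg/min × 60 min/hr = 621 mcg/hr
Concentration = 4 mg ÷ 259 mL = 0.01544402 mg/mL = 15.44402 mcg/mL
Rate = 621 mcg/hr ÷ 15.44402 mcg/mL = 40.20975 mL/hr
At the new dose:
Dose = 0.04 mcg/kg/min × 94.09091 kg = 3.763636 mcg/min
3.763636 mcg/min × 60 min/hr = 225.8182 mcg/hr
Rate = 225.8182 mcg/hr ÷ 15.44402 mcg/mL = 14.62173 mL/hr
Change = 14.62173 − 40.20975 = -25.58802 mL/hr → 25.58802 mL/hr decrease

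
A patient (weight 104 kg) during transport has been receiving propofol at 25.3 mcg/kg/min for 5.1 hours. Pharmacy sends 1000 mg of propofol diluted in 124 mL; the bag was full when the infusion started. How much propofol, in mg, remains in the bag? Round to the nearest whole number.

Dose = 25.3 mcg/kg/min × 104 kg = 2631.2 mcg/min
2631.2 mcg/min × 60 min/hr = 157872 mcg/hr
Concentration = 1000 mg ÷ 124 mL = 8.064516 mg/mL = 8064.516 mcg/mL
Rate = 157872 mcg/hr ÷ 8064.516 mcg/mL = 19.57613 mL/hr
Volume infused = 19.57613 mL/hr × 5.1 hr = 99.83825 mL
Volume remaining = 124 − 99.83825 = 24.16175 mL
Drug remaining = 24.16175 mL × 8064.516 mcg/mL = 194852.8 mcg = 194.8528 mg

195 mg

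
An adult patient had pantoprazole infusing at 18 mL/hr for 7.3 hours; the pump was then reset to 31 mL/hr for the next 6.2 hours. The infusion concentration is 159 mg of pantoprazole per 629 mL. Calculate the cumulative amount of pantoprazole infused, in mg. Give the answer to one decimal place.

Concentration = 159 mg ÷ 629 mL = 0.2527822 mg/mL
Stage 1: 18 mL/hr × 7.3 hr = 131.4 mL → 131.4 mL × 0.2527822 mg/mL = 33.21558 mg
Stage 2: 31 mL/hr × 6.2 hr = 192.2 mL → 192.2 mL × 0.2527822 mg/mL = 48.58474 mg
Total = 33.21558 + 48.58474 = 81.80032 mg

81.8 mg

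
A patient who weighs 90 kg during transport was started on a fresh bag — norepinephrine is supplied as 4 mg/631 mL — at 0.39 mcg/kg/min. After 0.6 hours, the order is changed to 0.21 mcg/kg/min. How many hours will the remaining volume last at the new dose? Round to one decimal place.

Initial rate:
Dose = 0.39 mcg/kg/min × 90 kg = 35.1 mcg/min
35.1 mcg/min × 60 min/hr = 2106 mcg/hr
Concentration = 4 mg ÷ 631 mL = 0.006339144 mg/mL = 6.339144 mcg/mL
Rate = 2106 mcg/hr ÷ 6.339144 mcg/mL = 332.2215 mL/hr
Volume infused so far = 332.2215 mL/hr × 0.6 hr = 199.3329 mL
Volume remaining = 631 − 199.3329 = 431.6671 mL
New rate:
Dose = 0.21 mcg/kg/min × 90 kg = 18.9 mcg/min
18.9 mcg/min × 60 min/hr = 1134 mcg/hr
Rate = 1134 mcg/hr ÷ 6.339144 mcg/mL = 178.8885 mL/hr
Time remaining = 431.6671 mL ÷ 178.8885 mL/hr = 2.413051 hr

2.4 hours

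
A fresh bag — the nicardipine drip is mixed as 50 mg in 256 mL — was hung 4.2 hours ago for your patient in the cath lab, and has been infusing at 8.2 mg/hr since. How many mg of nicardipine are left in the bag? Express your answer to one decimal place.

15.6 mg

Concentration = 50 mg ÷ 256 mL = 0.1953125 mg/mL
Rate = 8.2 mg/hr ÷ 0.1953125 mg/mL = 41.984 mL/hr
Volume infused = 41.984 mL/hr × 4.2 hr = 176.3328 mL
Volume remaining = 256 − 176.3328 = 79.6672 mL
Drug remaining = 79.6672 mL × 0.1953125 mg/mL = 15.56 mg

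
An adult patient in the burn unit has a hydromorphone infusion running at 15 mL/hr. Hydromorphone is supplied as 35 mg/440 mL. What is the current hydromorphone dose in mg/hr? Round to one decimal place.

1.2 mg/hr

Concentration = 35 mg ÷ 440 mL = 0.07954545 mg/mL
Drug rate = 15 mL/hr × 0.07954545 mg/mL = 1.193182 mg/hr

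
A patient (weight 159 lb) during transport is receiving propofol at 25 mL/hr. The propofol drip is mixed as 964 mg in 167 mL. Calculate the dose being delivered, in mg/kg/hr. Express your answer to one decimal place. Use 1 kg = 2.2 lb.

Weight = 159 lb ÷ 2.2 lb/kg = 72.27273 kg
Concentration = 964 mg ÷ 167 mL = 5.772455 mg/mL
Drug rate = 25 mL/hr × 5.772455 mg/mL = 144.3114 mg/hr
144.3114 mg/hr ÷ 72.27273 kg = 1.996761 mg/kg/hr

2.0 mg/kg/hr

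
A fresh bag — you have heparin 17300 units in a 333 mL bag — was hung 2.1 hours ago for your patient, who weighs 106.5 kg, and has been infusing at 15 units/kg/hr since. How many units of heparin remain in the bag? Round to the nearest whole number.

Dose = 15 units/kg/hr × 106.5 kg = 1597.5 units/hr
Concentration = 17300 units ÷ 333 mL = 51.95195 units/mL
Rate = 1597.5 units/hr ÷ 51.95195 units/mL = 30.74957 mL/hr
Volume infused = 30.74957 mL/hr × 2.1 hr = 64.57409 mL
Volume remaining = 333 − 64.57409 = 268.4259 mL
Drug remaining = 268.4259 mL × 51.95195 units/mL = 13945.25 units

13945 units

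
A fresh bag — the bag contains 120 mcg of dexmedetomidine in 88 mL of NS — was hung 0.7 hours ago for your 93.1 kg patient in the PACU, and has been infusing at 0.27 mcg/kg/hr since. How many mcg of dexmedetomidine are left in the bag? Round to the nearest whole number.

Dose = 0.27 mcg/kg/hr × 93.1 kg = 25.137 mcg/hr
Concentration = 120 mcg ÷ 88 mL = 1.363636 mcg/mL
Rate = 25.137 mcg/hr ÷ 1.363636 mcg/mL = 18.4338 mL/hr
Volume infused = 18.4338 mL/hr × 0.7 hr = 12.90366 mL
Volume remaining = 88 − 12.90366 = 75.09634 mL
Drug remaining = 75.09634 mL × 1.363636 mcg/mL = 102.4041 mcg

102 mcg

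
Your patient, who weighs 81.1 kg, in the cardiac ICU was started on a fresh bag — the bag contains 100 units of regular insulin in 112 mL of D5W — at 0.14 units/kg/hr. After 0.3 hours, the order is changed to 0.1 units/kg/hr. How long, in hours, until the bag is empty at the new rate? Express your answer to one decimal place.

11.9 hours

Initial rate:
Dose = 0.14 units/kg/hr × 81.1 kg = 11.354 units/hr
Concentration = 100 units ÷ 112 mL = 0.8928571 units/mL
Rate = 11.354 units/hr ÷ 0.8928571 units/mL = 12.71648 mL/hr
Volume infused so far = 12.71648 mL/hr × 0.3 hr = 3.814944 mL
Volume remaining = 112 − 3.814944 = 108.1851 mL
New rate:
Dose = 0.1 units/kg/hr × 81.1 kg = 8.11 units/hr
Rate = 8.11 units/hr ÷ 0.8928571 units/mL = 9.0832 mL/hr
Time remaining = 108.1851 mL ÷ 9.0832 mL/hr = 11.91046 hr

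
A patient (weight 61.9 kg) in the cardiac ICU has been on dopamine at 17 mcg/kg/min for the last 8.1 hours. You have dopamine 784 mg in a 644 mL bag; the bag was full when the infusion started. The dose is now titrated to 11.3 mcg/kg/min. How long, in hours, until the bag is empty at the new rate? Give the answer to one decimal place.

Initial rate:
Dose = 17 mcg/kg/min × 61.9 kg = 1052.3 mcg/min
1052.3 mcg/min × 60 min/hr = 63138 mcg/hr
Concentration = 784 mg ÷ 644 mL = 1.217391 mg/mL = 1217.391 mcg/mL
Rate = 63138 mcg/hr ÷ 1217.391 mcg/mL = 51.86336 mL/hr
Volume infused so far = 51.86336 mL/hr × 8.1 hr = 420.0932 mL
Volume remaining = 644 − 420.0932 = 223.9068 mL
New rate:
Dose = 11.3 mcg/kg/min × 61.9 kg = 699.47 mcg/min
699.47 mcg/min × 60 min/hr = 41968.2 mcg/hr
Rate = 41968.2 mcg/hr ÷ 1217.391 mcg/mL = 34.47388 mL/hr
Time remaining = 223.9068 mL ÷ 34.47388 mL/hr = 6.49497 hr

6.5 hours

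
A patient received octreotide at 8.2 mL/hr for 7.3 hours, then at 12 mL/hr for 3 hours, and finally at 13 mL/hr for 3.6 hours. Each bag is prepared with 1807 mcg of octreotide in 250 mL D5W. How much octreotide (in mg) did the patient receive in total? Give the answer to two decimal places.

1.03 mg

Concentration = 1807 mcg ÷ 250 mL = 7.228 mcg/mL
Stage 1: 8.2 mL/hr × 7.3 hr = 59.86 mL → 59.86 mL × 7.228 mcg/mL = 432.6681 mcg
Stage 2: 12 mL/hr × 3 hr = 36 mL → 36 mL × 7.228 mcg/mL = 260.208 mcg
Stage 3: 13 mL/hr × 3.6 hr = 46.8 mL → 46.8 mL × 7.228 mcg/mL = 338.2704 mcg
Total = 432.6681 + 260.208 + 338.2704 = 1031.146 mcg = 1.031146 mg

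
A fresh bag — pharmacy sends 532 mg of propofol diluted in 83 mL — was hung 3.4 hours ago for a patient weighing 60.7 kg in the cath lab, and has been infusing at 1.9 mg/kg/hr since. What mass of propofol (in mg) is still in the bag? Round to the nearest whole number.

Dose = 1.9 mg/kg/hr × 60.7 kg = 115.33 mg/hr
Concentration = 532 mg ÷ 83 mL = 6.409639 mg/mL
Rate = 115.33 mg/hr ÷ 6.409639 mg/mL = 17.99321 mL/hr
Volume infused = 17.99321 mL/hr × 3.4 hr = 61.17693 mL
Volume remaining = 83 − 61.17693 = 21.82307 mL
Drug remaining = 21.82307 mL × 6.409639 mg/mL = 139.878 mg

140 mg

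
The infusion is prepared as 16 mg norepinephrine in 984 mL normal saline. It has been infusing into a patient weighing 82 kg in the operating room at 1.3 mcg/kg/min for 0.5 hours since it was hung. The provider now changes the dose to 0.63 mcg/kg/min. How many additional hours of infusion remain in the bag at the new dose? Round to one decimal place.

4.1 hours

Initial rate:
Dose = 1.3 mcg/kg/min × 82 kg = 106.6 mcg/min
106.6 mcg/min × 60 min/hr = 6396 mcg/hr
Concentration = 16 mg ÷ 984 mL = 0.01626016 mg/mL = 16.26016 mcg/mL
Rate = 6396 mcg/hr ÷ 16.26016 mcg/mL = 393.354 mL/hr
Volume infused so far = 393.354 mL/hr × 0.5 hr = 196.677 mL
Volume remaining = 984 − 196.677 = 787.323 mL
New rate:
Dose = 0.63 mcg/kg/min × 82 kg = 51.66 mcg/min
51.66 mcg/min × 60 min/hr = 3099.6 mcg/hr
Rate = 3099.6 mcg/hr ÷ 16.26016 mcg/mL = 190.6254 mL/hr
Time remaining = 787.323 mL ÷ 190.6254 mL/hr = 4.13021 hr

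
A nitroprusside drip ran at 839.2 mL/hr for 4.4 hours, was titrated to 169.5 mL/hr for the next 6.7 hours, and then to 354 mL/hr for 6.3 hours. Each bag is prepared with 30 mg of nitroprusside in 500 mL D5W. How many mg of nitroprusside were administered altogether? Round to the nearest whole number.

423 mg

Concentration = 30 mg ÷ 500 mL = 0.06 mg/mL
Stage 1: 839.2 mL/hr × 4.4 hr = 3692.48 mL → 3692.48 mL × 0.06 mg/mL = 221.5488 mg
Stage 2: 169.5 mL/hr × 6.7 hr = 1135.65 mL → 1135.65 mL × 0.06 mg/mL = 68.139 mg
Stage 3: 354 mL/hr × 6.3 hr = 2230.2 mL → 2230.2 mL × 0.06 mg/mL = 133.812 mg
Total = 221.5488 + 68.139 + 133.812 = 423.4998 mg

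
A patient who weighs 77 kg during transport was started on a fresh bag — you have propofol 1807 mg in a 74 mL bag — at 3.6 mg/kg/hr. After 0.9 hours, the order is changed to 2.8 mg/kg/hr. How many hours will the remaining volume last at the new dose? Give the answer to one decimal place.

7.2 hours

Initial rate:
Dose = 3.6 mg/kg/hr × 77 kg = 277.2 mg/hr
Concentration = 1807 mg ÷ 74 mL = 24.41892 mg/mL
Rate = 277.2 mg/hr ÷ 24.41892 mg/mL = 11.35185 mL/hr
Volume infused so far = 11.35185 mL/hr × 0.9 hr = 10.21667 mL
Volume remaining = 74 − 10.21667 = 63.78333 mL
New rate:
Dose = 2.8 mg/kg/hr × 77 kg = 215.6 mg/hr
Rate = 215.6 mg/hr ÷ 24.41892 mg/mL = 8.82922 mL/hr
Time remaining = 63.78333 mL ÷ 8.82922 mL/hr = 7.224119 hr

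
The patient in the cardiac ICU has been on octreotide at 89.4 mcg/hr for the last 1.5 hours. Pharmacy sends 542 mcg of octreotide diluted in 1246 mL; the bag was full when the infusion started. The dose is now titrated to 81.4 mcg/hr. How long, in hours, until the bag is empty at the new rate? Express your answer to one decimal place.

5.0 hours

Initial rate:
Concentration = 542 mcg ÷ 1246 mL = 0.434992 mcg/mL
Rate = 89.4 mcg/hr ÷ 0.434992 mcg/mL = 205.521 mL/hr
Volume infused so far = 205.521 mL/hr × 1.5 hr = 308.2815 mL
Volume remaining = 1246 − 308.2815 = 937.7185 mL
New rate:
Rate = 81.4 mcg/hr ÷ 0.434992 mcg/mL = 187.1299 mL/hr
Time remaining = 937.7185 mL ÷ 187.1299 mL/hr = 5.011057 hr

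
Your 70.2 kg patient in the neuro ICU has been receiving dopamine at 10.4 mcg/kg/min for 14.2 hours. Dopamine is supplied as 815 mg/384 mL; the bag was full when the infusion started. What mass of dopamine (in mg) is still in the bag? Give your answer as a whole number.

193 mg

Dose = 10.4 mcg/kg/min × 70.2 kg = 730.08 mcg/min
730.08 mcg/min × 60 min/hr = 43804.8 mcg/hr
Concentration = 815 mg ÷ 384 mL = 2.122396 mg/mL = 2122.396 mcg/mL
Rate = 43804.8 mcg/hr ÷ 2122.396 mcg/mL = 20.63932 mL/hr
Volume infused = 20.63932 mL/hr × 14.2 hr = 293.0783 mL
Volume remaining = 384 − 293.0783 = 90.9217 mL
Drug remaining = 90.9217 mL × 2122.396 mcg/mL = 192971.8 mcg = 192.9718 mg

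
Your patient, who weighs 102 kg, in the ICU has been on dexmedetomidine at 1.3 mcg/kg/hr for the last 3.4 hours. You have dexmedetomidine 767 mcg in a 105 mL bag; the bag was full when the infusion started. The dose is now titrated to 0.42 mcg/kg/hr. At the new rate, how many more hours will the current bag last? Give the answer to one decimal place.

7.4 hours

Initial rate:
Dose = 1.3 mcg/kg/hr × 102 kg = 132.6 mcg/hr
Concentration = 767 mcg ÷ 105 mL = 7.304762 mcg/mL
Rate = 132.6 mcg/hr ÷ 7.304762 mcg/mL = 18.15254 mL/hr
Volume infused so far = 18.15254 mL/hr × 3.4 hr = 61.71864 mL
Volume remaining = 105 − 61.71864 = 43.28136 mL
New rate:
Dose = 0.42 mcg/kg/hr × 102 kg = 42.84 mcg/hr
Rate = 42.84 mcg/hr ÷ 7.304762 mcg/mL = 5.864668 mL/hr
Time remaining = 43.28136 mL ÷ 5.864668 mL/hr = 7.380019 hr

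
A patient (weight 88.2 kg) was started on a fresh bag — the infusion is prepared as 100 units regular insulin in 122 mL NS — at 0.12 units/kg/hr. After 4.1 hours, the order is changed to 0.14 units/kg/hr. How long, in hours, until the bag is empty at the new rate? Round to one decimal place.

4.6 hours

Initial rate:
Dose = 0.12 units/kg/hr × 88.2 kg = 10.584 units/hr
Concentration = 100 units ÷ 122 mL = 0.8196721 units/mL
Rate = 10.584 units/hr ÷ 0.8196721 units/mL = 12.91248 mL/hr
Volume infused so far = 12.91248 mL/hr × 4.1 hr = 52.94117 mL
Volume remaining = 122 − 52.94117 = 69.05883 mL
New rate:
Dose = 0.14 units/kg/hr × 88.2 kg = 12.348 units/hr
Rate = 12.348 units/hr ÷ 0.8196721 units/mL = 15.06456 mL/hr
Time remaining = 69.05883 mL ÷ 15.06456 mL/hr = 4.584192 hr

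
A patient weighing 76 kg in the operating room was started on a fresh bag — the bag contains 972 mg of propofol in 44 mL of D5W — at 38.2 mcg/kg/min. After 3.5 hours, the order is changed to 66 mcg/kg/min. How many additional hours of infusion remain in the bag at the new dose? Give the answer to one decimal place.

Initial rate:
Dose = 38.2 mcg/kg/min × 76 kg = 2903.2 mcg/min
2903.2 mcg/min × 60 min/hr = 174192 mcg/hr
Concentration = 972 mg ÷ 44 mL = 22.09091 mg/mL = 22090.91 mcg/mL
Rate = 174192 mcg/hr ÷ 22090.91 mcg/mL = 7.885235 mL/hr
Volume infused so far = 7.885235 mL/hr × 3.5 hr = 27.59832 mL
Volume remaining = 44 − 27.59832 = 16.40168 mL
New rate:
Dose = 66 mcg/kg/min × 76 kg = 5016 mcg/min
5016 mcg/min × 60 min/hr = 300960 mcg/hr
Rate = 300960 mcg/hr ÷ 22090.91 mcg/mL = 13.6237 mL/hr
Time remaining = 16.40168 mL ÷ 13.6237 mL/hr = 1.203907 hr

1.2 hours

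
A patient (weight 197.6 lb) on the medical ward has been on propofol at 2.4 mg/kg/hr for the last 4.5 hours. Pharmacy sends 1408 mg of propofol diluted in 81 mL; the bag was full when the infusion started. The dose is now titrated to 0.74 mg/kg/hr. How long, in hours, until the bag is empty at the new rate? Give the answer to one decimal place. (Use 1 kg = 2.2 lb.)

Initial rate:
Weight = 197.6 lb ÷ 2.2 lb/kg = 89.81818 kg
Dose = 2.4 mg/kg/hr × 89.81818 kg = 215.5636 mg/hr
Concentration = 1408 mg ÷ 81 mL = 17.38272 mg/mL
Rate = 215.5636 mg/hr ÷ 17.38272 mg/mL = 12.40103 mL/hr
Volume infused so far = 12.40103 mL/hr × 4.5 hr = 55.80465 mL
Volume remaining = 81 − 55.80465 = 25.19535 mL
New rate:
Dose = 0.74 mg/kg/hr × 89.81818 kg = 66.46545 mg/hr
Rate = 66.46545 mg/hr ÷ 17.38272 mg/mL = 3.823652 mL/hr
Time remaining = 25.19535 mL ÷ 3.823652 mL/hr = 6.589342 hr

6.6 hours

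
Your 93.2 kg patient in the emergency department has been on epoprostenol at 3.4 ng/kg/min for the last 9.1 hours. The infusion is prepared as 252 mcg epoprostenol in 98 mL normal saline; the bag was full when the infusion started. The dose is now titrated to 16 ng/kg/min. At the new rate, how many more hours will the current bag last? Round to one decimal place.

Initial rate:
Dose = 3.4 ng/kg/min × 93.2 kg = 316.88 ng/min
316.88 ng/min × 60 min/hr = 19012.8 ng/hr
Concentration = 252 mcg ÷ 98 mL = 2.571429 mcg/mL = 2571.429 ng/mL
Rate = 19012.8 ng/hr ÷ 2571.429 ng/mL = 7.393867 mL/hr
Volume infused so far = 7.393867 mL/hr × 9.1 hr = 67.28419 mL
Volume remaining = 98 − 67.28419 = 30.71581 mL
New rate:
Dose = 16 ng/kg/min × 93.2 kg = 1491.2 ng/min
1491.2 ng/min × 60 min/hr = 89472 ng/hr
Rate = 89472 ng/hr ÷ 2571.429 ng/mL = 34.79467 mL/hr
Time remaining = 30.71581 mL ÷ 34.79467 mL/hr = 0.8827736 hr

0.9 hours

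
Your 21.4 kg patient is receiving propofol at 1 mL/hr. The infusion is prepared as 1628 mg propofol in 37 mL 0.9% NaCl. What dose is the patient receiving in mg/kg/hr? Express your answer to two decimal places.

Concentration = 1628 mg ÷ 37 mL = 44 mg/mL
Drug rate = 1 mL/hr × 44 mg/mL = 44 mg/hr
44 mg/hr ÷ 21.4 kg = 2.056075 mg/kg/hr

2.06 mg/kg/hr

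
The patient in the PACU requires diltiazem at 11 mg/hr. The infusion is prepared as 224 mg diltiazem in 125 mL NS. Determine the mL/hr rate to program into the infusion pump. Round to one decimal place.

6.1 mL/hr

Concentration = 224 mg ÷ 125 mL = 1.792 mg/mL
Rate = 11 mg/hr ÷ 1.792 mg/mL = 6.138393 mL/hr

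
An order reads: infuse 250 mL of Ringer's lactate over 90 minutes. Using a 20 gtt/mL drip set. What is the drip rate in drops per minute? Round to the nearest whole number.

250 mL ÷ (90 min) = 2.777778 mL/min
2.777778 mL/min × 20 gtt/mL = 55.55556 gtt/min

56 gtt/min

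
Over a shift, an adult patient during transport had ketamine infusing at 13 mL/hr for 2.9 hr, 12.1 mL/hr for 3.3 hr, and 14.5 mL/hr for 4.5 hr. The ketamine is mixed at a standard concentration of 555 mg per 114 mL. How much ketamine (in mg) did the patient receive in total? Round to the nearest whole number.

Concentration = 555 mg ÷ 114 mL = 4.868421 mg/mL
Stage 1: 13 mL/hr × 2.9 hr = 37.7 mL → 37.7 mL × 4.868421 mg/mL = 183.5395 mg
Stage 2: 12.1 mL/hr × 3.3 hr = 39.93 mL → 39.93 mL × 4.868421 mg/mL = 194.3961 mg
Stage 3: 14.5 mL/hr × 4.5 hr = 65.25 mL → 65.25 mL × 4.868421 mg/mL = 317.6645 mg
Total = 183.5395 + 194.3961 + 317.6645 = 695.6 mg

696 mg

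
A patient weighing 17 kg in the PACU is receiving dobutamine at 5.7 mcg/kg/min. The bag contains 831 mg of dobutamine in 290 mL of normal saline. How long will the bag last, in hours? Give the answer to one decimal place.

Dose = 5.7 mcg/kg/min × 17 kg = 96.9 mcg/min
96.9 mcg/min × 60 min/hr = 5814 mcg/hr
Concentration = 831 mg ÷ 290 mL = 2.865517 mg/mL = 2865.517 mcg/mL
Rate = 5814 mcg/hr ÷ 2865.517 mcg/mL = 2.028953 mL/hr
Duration = 290 mL ÷ 2.028953 mL/hr = 142.9309 hr

142.9 hours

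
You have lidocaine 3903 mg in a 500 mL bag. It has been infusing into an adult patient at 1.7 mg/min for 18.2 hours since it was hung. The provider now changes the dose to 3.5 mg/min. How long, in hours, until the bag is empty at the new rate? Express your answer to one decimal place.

Initial rate:
1.7 mg/min × 60 min/hr = 102 mg/hr
Concentration = 3903 mg ÷ 500 mL = 7.806 mg/mL
Rate = 102 mg/hr ÷ 7.806 mg/mL = 13.06687 mL/hr
Volume infused so far = 13.06687 mL/hr × 18.2 hr = 237.8171 mL
Volume remaining = 500 − 237.8171 = 262.1829 mL
New rate:
3.5 mg/min × 60 min/hr = 210 mg/hr
Rate = 210 mg/hr ÷ 7.806 mg/mL = 26.90238 mL/hr
Time remaining = 262.1829 mL ÷ 26.90238 mL/hr = 9.745714 hr

9.7 hours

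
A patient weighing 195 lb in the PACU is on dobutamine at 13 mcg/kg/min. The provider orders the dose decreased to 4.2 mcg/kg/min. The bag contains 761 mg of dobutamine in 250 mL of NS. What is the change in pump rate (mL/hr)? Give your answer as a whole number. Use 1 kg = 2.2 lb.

15 mL/hr

At the current dose:
Weight = 195 lb ÷ 2.2 lb/kg = 88.63636 kg
Dose = 13 mcg/kg/min × 88.63636 kg = 1152.273 mcg/min
1152.273 mcg/min × 60 min/hr = 69136.36 mcg/hr
Concentration = 761 mg ÷ 250 mL = 3.044 mg/mL = 3044 mcg/mL
Rate = 69136.36 mcg/hr ÷ 3044 mcg/mL = 22.71234 mL/hr
At the new dose:
Dose = 4.2 mcg/kg/min × 88.63636 kg = 372.2727 mcg/min
372.2727 mcg/min × 60 min/hr = 22336.36 mcg/hr
Rate = 22336.36 mcg/hr ÷ 3044 mcg/mL = 7.337833 mL/hr
Change = 7.337833 − 22.71234 = -15.37451 mL/hr → 15.37451 mL/hr decrease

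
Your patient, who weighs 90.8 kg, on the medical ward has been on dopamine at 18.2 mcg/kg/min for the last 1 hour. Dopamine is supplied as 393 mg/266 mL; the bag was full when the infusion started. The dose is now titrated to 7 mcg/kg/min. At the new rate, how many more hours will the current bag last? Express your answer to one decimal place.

7.7 hours

Initial rate:
Dose = 18.2 mcg/kg/min × 90.8 kg = 1652.56 mcg/min
1652.56 mcg/min × 60 min/hr = 99153.6 mcg/hr
Concentration = 393 mg ÷ 266 mL = 1.477444 mg/mL = 1477.444 mcg/mL
Rate = 99153.6 mcg/hr ÷ 1477.444 mcg/mL = 67.1116 mL/hr
Volume infused so far = 67.1116 mL/hr × 1 hr = 67.1116 mL
Volume remaining = 266 − 67.1116 = 198.8884 mL
New rate:
Dose = 7 mcg/kg/min × 90.8 kg = 635.6 mcg/min
635.6 mcg/min × 60 min/hr = 38136 mcg/hr
Rate = 38136 mcg/hr ÷ 1477.444 mcg/mL = 25.81215 mL/hr
Time remaining = 198.8884 mL ÷ 25.81215 mL/hr = 7.705223 hr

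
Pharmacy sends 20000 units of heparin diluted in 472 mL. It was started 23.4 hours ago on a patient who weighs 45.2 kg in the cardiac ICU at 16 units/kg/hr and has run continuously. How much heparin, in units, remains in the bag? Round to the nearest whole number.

3077 units

Dose = 16 units/kg/hr × 45.2 kg = 723.2 units/hr
Concentration = 20000 units ÷ 472 mL = 42.37288 units/mL
Rate = 723.2 units/hr ÷ 42.37288 units/mL = 17.06752 mL/hr
Volume infused = 17.06752 mL/hr × 23.4 hr = 399.38 mL
Volume remaining = 472 − 399.38 = 72.62003 mL
Drug remaining = 72.62003 mL × 42.37288 units/mL = 3077.12 units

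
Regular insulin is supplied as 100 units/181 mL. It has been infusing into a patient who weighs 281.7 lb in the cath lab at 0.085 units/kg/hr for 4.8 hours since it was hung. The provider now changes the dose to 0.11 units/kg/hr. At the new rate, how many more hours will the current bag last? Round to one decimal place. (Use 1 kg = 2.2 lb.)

3.4 hours

Initial rate:
Weight = 281.7 lb ÷ 2.2 lb/kg = 128.0455 kg
Dose = 0.085 units/kg/hr × 128.0455 kg = 10.88386 units/hr
Concentration = 100 units ÷ 181 mL = 0.5524862 units/mL
Rate = 10.88386 units/hr ÷ 0.5524862 units/mL = 19.69979 mL/hr
Volume infused so far = 19.69979 mL/hr × 4.8 hr = 94.55901 mL
Volume remaining = 181 − 94.55901 = 86.44099 mL
New rate:
Dose = 0.11 units/kg/hr × 128.0455 kg = 14.085 units/hr
Rate = 14.085 units/hr ÷ 0.5524862 units/mL = 25.49385 mL/hr
Time remaining = 86.44099 mL ÷ 25.49385 mL/hr = 3.390661 hr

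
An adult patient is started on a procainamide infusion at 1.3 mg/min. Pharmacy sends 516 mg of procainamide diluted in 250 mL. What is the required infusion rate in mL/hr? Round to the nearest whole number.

1.3 mg/min × 60 min/hr = 78 mg/hr
Concentration = 516 mg ÷ 250 mL = 2.064 mg/mL
Rate = 78 mg/hr ÷ 2.064 mg/mL = 37.7907 mL/hr

38 mL/hr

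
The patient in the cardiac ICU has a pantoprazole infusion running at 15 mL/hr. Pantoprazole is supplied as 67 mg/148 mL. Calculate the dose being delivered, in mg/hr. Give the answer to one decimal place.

Concentration = 67 mg ÷ 148 mL = 0.4527027 mg/mL
Drug rate = 15 mL/hr × 0.4527027 mg/mL = 6.790541 mg/hr

6.8 mg/hr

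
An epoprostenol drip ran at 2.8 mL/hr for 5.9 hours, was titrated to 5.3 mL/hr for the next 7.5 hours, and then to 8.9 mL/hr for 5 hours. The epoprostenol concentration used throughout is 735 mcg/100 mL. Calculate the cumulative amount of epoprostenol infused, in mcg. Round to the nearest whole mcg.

741 mcg

Concentration = 735 mcg ÷ 100 mL = 7.35 mcg/mL
Stage 1: 2.8 mL/hr × 5.9 hr = 16.52 mL → 16.52 mL × 7.35 mcg/mL = 121.422 mcg
Stage 2: 5.3 mL/hr × 7.5 hr = 39.75 mL → 39.75 mL × 7.35 mcg/mL = 292.1625 mcg
Stage 3: 8.9 mL/hr × 5 hr = 44.5 mL → 44.5 mL × 7.35 mcg/mL = 327.075 mcg
Total = 121.422 + 292.1625 + 327.075 = 740.6595 mcg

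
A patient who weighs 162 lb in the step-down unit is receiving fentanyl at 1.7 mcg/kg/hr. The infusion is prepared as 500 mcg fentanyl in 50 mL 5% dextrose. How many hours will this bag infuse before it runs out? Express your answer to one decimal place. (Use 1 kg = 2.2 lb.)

4.0 hours

Weight = 162 lb ÷ 2.2 lb/kg = 73.63636 kg
Dose = 1.7 mcg/kg/hr × 73.63636 kg = 125.1818 mcg/hr
Concentration = 500 mcg ÷ 50 mL = 10 mcg/mL
Rate = 125.1818 mcg/hr ÷ 10 mcg/mL = 12.51818 mL/hr
Duration = 50 mL ÷ 12.51818 mL/hr = 3.99419 hr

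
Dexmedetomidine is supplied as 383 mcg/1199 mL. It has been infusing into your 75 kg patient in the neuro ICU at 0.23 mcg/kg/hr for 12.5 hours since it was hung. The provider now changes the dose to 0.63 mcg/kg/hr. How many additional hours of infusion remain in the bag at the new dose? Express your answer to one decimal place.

3.5 hours

Initial rate:
Dose = 0.23 mcg/kg/hr × 75 kg = 17.25 mcg/hr
Concentration = 383 mcg ÷ 1199 mL = 0.3194329 mcg/mL
Rate = 17.25 mcg/hr ÷ 0.3194329 mcg/mL = 54.00196 mL/hr
Volume infused so far = 54.00196 mL/hr × 12.5 hr = 675.0245 mL
Volume remaining = 1199 − 675.0245 = 523.9755 mL
New rate:
Dose = 0.63 mcg/kg/hr × 75 kg = 47.25 mcg/hr
Rate = 47.25 mcg/hr ÷ 0.3194329 mcg/mL = 147.9184 mL/hr
Time remaining = 523.9755 mL ÷ 147.9184 mL/hr = 3.542328 hr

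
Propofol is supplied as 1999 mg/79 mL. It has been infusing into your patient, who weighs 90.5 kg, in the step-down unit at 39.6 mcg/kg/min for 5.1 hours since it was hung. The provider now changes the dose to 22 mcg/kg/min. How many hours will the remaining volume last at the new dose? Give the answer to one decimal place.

7.6 hours

Initial rate:
Dose = 39.6 mcg/kg/min × 90.5 kg = 3583.8 mcg/min
3583.8 mcg/min × 60 min/hr = 215028 mcg/hr
Concentration = 1999 mg ÷ 79 mL = 25.3038 mg/mL = 25303.8 mcg/mL
Rate = 215028 mcg/hr ÷ 25303.8 mcg/mL = 8.497855 mL/hr
Volume infused so far = 8.497855 mL/hr × 5.1 hr = 43.33906 mL
Volume remaining = 79 − 43.33906 = 35.66094 mL
New rate:
Dose = 22 mcg/kg/min × 90.5 kg = 1991 mcg/min
1991 mcg/min × 60 min/hr = 119460 mcg/hr
Rate = 119460 mcg/hr ÷ 25303.8 mcg/mL = 4.721031 mL/hr
Time remaining = 35.66094 mL ÷ 4.721031 mL/hr = 7.553635 hr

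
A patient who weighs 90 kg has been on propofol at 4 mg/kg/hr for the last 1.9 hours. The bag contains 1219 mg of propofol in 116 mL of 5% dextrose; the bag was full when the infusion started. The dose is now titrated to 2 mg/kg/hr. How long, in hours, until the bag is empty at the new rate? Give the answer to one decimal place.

Initial rate:
Dose = 4 mg/kg/hr × 90 kg = 360 mg/hr
Concentration = 1219 mg ÷ 116 mL = 10.50862 mg/mL
Rate = 360 mg/hr ÷ 10.50862 mg/mL = 34.25759 mL/hr
Volume infused so far = 34.25759 mL/hr × 1.9 hr = 65.08942 mL
Volume remaining = 116 − 65.08942 = 50.91058 mL
New rate:
Dose = 2 mg/kg/hr × 90 kg = 180 mg/hr
Rate = 180 mg/hr ÷ 10.50862 mg/mL = 17.12879 mL/hr
Time remaining = 50.91058 mL ÷ 17.12879 mL/hr = 2.972222 hr

3.0 hours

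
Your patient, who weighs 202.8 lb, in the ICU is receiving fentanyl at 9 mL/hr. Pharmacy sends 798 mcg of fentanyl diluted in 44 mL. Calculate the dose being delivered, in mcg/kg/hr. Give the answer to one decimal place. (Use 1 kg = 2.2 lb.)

1.8 mcg/kg/hr

Weight = 202.8 lb ÷ 2.2 lb/kg = 92.18182 kg
Concentration = 798 mcg ÷ 44 mL = 18.13636 mcg/mL
Drug rate = 9 mL/hr × 18.13636 mcg/mL = 163.2273 mcg/hr
163.2273 mcg/hr ÷ 92.18182 kg = 1.77071 mcg/kg/hr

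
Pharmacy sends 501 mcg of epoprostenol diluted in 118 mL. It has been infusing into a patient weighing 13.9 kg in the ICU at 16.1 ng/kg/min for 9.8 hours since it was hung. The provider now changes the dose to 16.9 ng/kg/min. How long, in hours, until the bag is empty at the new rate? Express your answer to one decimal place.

Initial rate:
Dose = 16.1 ng/kg/min × 13.9 kg = 223.79 ng/min
223.79 ng/min × 60 min/hr = 13427.4 ng/hr
Concentration = 501 mcg ÷ 118 mL = 4.245763 mcg/mL = 4245.763 ng/mL
Rate = 13427.4 ng/hr ÷ 4245.763 ng/mL = 3.162541 mL/hr
Volume infused so far = 3.162541 mL/hr × 9.8 hr = 30.9929 mL
Volume remaining = 118 − 30.9929 = 87.0071 mL
New rate:
Dose = 16.9 ng/kg/min × 13.9 kg = 234.91 ng/min
234.91 ng/min × 60 min/hr = 14094.6 ng/hr
Rate = 14094.6 ng/hr ÷ 4245.763 ng/mL = 3.319686 mL/hr
Time remaining = 87.0071 mL ÷ 3.319686 mL/hr = 26.20943 hr

26.2 hours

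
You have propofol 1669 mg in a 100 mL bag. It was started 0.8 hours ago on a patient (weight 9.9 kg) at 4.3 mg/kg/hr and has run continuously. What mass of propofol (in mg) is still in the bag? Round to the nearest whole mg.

Dose = 4.3 mg/kg/hr × 9.9 kg = 42.57 mg/hr
Concentration = 1669 mg ÷ 100 mL = 16.69 mg/mL
Rate = 42.57 mg/hr ÷ 16.69 mg/mL = 2.550629 mL/hr
Volume infused = 2.550629 mL/hr × 0.8 hr = 2.040503 mL
Volume remaining = 100 − 2.040503 = 97.9595 mL
Drug remaining = 97.9595 mL × 16.69 mg/mL = 1634.944 mg

1635 mg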